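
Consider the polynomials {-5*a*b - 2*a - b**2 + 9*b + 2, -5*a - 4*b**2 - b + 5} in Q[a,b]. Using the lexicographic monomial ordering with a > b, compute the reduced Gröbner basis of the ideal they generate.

This is the nonlinear analogue of row-reducing a linear system.

f_1 = -5*a*b - 2*a - b**2 + 9*b + 2, LT = a*b.
f_2 = -5*a - 4*b**2 - b + 5, LT = a.

S(f_1,f_2): lcm = a*b. S = 2/5*a - 4/5*b**3 - 4/5*b - 2/5.
  reduce S modulo (f_1, f_2):
  remainder -4/5*b**3 - 8/25*b**2 - 22/25*b ≠ 0; add g_3 = -4/5*b**3 - 8/25*b**2 - 22/25*b to the basis.

The other S-polynomials (S(f_1,g_3), S(f_2,g_3)) all reduce to 0 modulo the current basis, so we have a Gröbner basis.
Inter-reduce: drop elements whose leading term is divisible by another's, tail-reduce, and make monic.

G = {a + 4/5*b**2 + 1/5*b - 1, b**3 + 2/5*b**2 + 11/10*b}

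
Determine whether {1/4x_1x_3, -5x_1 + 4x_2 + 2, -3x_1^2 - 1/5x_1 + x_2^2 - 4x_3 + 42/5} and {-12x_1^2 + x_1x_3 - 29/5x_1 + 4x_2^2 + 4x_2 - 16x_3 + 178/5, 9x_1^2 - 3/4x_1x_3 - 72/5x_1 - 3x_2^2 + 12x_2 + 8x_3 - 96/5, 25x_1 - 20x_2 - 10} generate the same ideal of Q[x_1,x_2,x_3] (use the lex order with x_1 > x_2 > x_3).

No, the ideals differ.

Two ideals are equal iff their reduced Gröbner bases coincide (the reduced basis is unique for a fixed ordering).
Buchberger on the first generating set:
f_1 = 1/4x_1x_3, LT = x_1x_3.
f_2 = -5x_1 + 4x_2 + 2, LT = x_1.
f_3 = -3x_1^2 - 1/5x_1 + x_2^2 - 4x_3 + 42/5, LT = x_1^2.

S(f_1,f_2): lcm = x_1x_3. S = 4/5x_2x_3 + 2/5x_3.
  reduce S modulo (f_1, f_2, f_3):
  remainder 4/5x_2x_3 + 2/5x_3 ≠ 0; add g_4 = 4/5x_2x_3 + 2/5x_3 to the basis.

S(f_1,f_3): lcm = x_1^2x_3. S = -1/15x_1x_3 + 1/3x_2^2x_3 - 4/3x_3^2 + 14/5x_3.
  reduce S modulo (f_1, f_2, f_3, g_4):
  remainder -4/3x_3^2 + 173/60x_3 ≠ 0; add g_5 = -4/3x_3^2 + 173/60x_3 to the basis.

S(f_2,f_3): lcm = x_1^2. S = -4/5x_1x_2 - 7/15x_1 + 1/3x_2^2 - 4/3x_3 + 14/5.
  reduce S modulo (f_1, f_2, f_3, g_4, g_5):
  remainder -23/75x_2^2 - 52/75x_2 - 4/3x_3 + 196/75 ≠ 0; add g_6 = -23/75x_2^2 - 52/75x_2 - 4/3x_3 + 196/75 to the basis.

The other S-polynomials (S(f_1,g_4), S(f_2,g_4), S(f_3,g_4), S(f_1,g_5), S(f_2,g_5), S(f_3,g_5), S(g_4,g_5), S(f_1,g_6), S(f_2,g_6), S(f_3,g_6), S(g_4,g_6), S(g_5,g_6)) all reduce to 0 modulo the current basis, so we have a Gröbner basis.
Inter-reduce: drop elements whose leading term is divisible by another's, tail-reduce, and make monic.
Reduced Gröbner basis: {x_1 - 4/5x_2 - 2/5, x_2^2 + 52/23x_2 + 100/23x_3 - 196/23, x_2x_3 + 1/2x_3, x_3^2 - 173/80x_3}.

Buchberger on the second generating set:
h_1 = -12x_1^2 + x_1x_3 - 29/5x_1 + 4x_2^2 + 4x_2 - 16x_3 + 178/5, LT = x_1^2.
h_2 = 9x_1^2 - 3/4x_1x_3 - 72/5x_1 - 3x_2^2 + 12x_2 + 8x_3 - 96/5, LT = x_1^2.
h_3 = 25x_1 - 20x_2 - 10, LT = x_1.

S(h_1,h_2): lcm = x_1^2. S = 25/12x_1 - 5/3x_2 + 4/9x_3 - 5/6.
  reduce S modulo (h_1, h_2, h_3):
  remainder 4/9x_3 ≠ 0; add k_4 = 4/9x_3 to the basis.

S(h_1,h_3): lcm = x_1^2. S = 4/5x_1x_2 - 1/12x_1x_3 + 53/60x_1 - 1/3x_2^2 - 1/3x_2 + 4/3x_3 - 89/30.
  reduce S modulo (h_1, h_2, h_3, k_4):
  remainder 23/75x_2^2 + 52/75x_2 - 196/75 ≠ 0; add k_5 = 23/75x_2^2 + 52/75x_2 - 196/75 to the basis.

The other S-polynomials (S(h_2,h_3), S(h_1,k_4), S(h_2,k_4), S(h_3,k_4), S(h_1,k_5), S(h_2,k_5), S(h_3,k_5), S(k_4,k_5)) all reduce to 0 modulo the current basis, so we have a Gröbner basis.
Inter-reduce: drop elements whose leading term is divisible by another's, tail-reduce, and make monic.
Reduced Gröbner basis: {x_1 - 4/5x_2 - 2/5, x_2^2 + 52/23x_2 - 196/23, x_3}.

The bases are distinct; the ideals are different.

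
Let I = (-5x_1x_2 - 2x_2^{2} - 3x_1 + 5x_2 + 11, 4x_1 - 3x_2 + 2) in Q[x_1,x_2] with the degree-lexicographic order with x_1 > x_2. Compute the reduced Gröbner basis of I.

G = {x_2^{2} - \tfrac{21}{23}x_2 - \tfrac{50}{23}, x_1 - \tfrac{3}{4}x_2 + \tfrac{1}{2}}

f_1 = -5x_1x_2 - 2x_2^{2} - 3x_1 + 5x_2 + 11, LT = x_1x_2.
f_2 = 4x_1 - 3x_2 + 2, LT = x_1.

S(f_1,f_2): lcm = x_1x_2. S = \tfrac{23}{20}x_2^{2} + \tfrac{3}{5}x_1 - \tfrac{3}{2}x_2 - \tfrac{11}{5}.
  reduce S modulo (f_1, f_2):
  remainder \tfrac{23}{20}x_2^{2} - \tfrac{21}{20}x_2 - \tfrac{5}{2} ≠ 0; add g_3 = \tfrac{23}{20}x_2^{2} - \tfrac{21}{20}x_2 - \tfrac{5}{2} to the basis.

The other S-polynomials (S(f_1,g_3), S(f_2,g_3)) all reduce to 0 modulo the current basis, so we have a Gröbner basis.
Inter-reduce: drop elements whose leading term is divisible by another's, tail-reduce, and make monic.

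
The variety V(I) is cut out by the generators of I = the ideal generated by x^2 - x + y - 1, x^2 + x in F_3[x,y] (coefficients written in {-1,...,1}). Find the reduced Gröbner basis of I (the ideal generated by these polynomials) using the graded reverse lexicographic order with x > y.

f_1 = x^2 - x + y - 1, LT = x^2.
f_2 = x^2 + x, LT = x^2.

S(f_1,f_2): lcm = x^2. S = x + y - 1.
  leading term x: no divisor's leading term divides it; move x to the remainder.
  leading term y: no divisor's leading term divides it; move y to the remainder.
  leading term 1: no divisor's leading term divides it; move -1 to the remainder.
  remainder x + y - 1 ≠ 0; add g_3 = x + y - 1 to the basis.

S(f_1,g_3): lcm = x^2. S = -xy + y - 1.
  leading term xy: subtract (-y)·g_3 from -xy + y - 1 → y^2 - 1
  leading term y^2: no divisor's leading term divides it; move y^2 to the remainder.
  leading term 1: no divisor's leading term divides it; move -1 to the remainder.
  remainder y^2 - 1 ≠ 0; add g_4 = y^2 - 1 to the basis.

The other S-polynomials (S(f_2,g_3), S(f_1,g_4), S(f_2,g_4), S(g_3,g_4)) all reduce to 0 modulo the current basis, so we have a Gröbner basis.
Inter-reduce: drop elements whose leading term is divisible by another's, tail-reduce, and make monic.

G = {y^2 - 1, x + y - 1}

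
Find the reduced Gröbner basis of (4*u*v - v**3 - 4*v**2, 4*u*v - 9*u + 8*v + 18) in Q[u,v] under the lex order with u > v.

The reduced Gröbner basis is the canonical form of the ideal for this ordering.

f_1 = 4*u*v - v**3 - 4*v**2, LT = u*v.
f_2 = 4*u*v - 9*u + 8*v + 18, LT = u*v.

S(f_1,f_2): lcm = u*v. S = 9/4*u - 1/4*v**3 - v**2 - 2*v - 9/2.
  leading term u: no divisor's leading term divides it; move 9/4*u to the remainder.
  leading term v**3: no divisor's leading term divides it; move -1/4*v**3 to the remainder.
  leading term v**2: no divisor's leading term divides it; move -v**2 to the remainder.
  leading term v: no divisor's leading term divides it; move -2*v to the remainder.
  leading term 1: no divisor's leading term divides it; move -9/2 to the remainder.
  remainder 9/4*u - 1/4*v**3 - v**2 - 2*v - 9/2 ≠ 0; add g_3 = 9/4*u - 1/4*v**3 - v**2 - 2*v - 9/2 to the basis.

S(f_1,g_3): lcm = u*v. S = 1/9*v**4 + 7/36*v**3 - 1/9*v**2 + 2*v.
  leading term v**4: no divisor's leading term divides it; move 1/9*v**4 to the remainder.
  leading term v**3: no divisor's leading term divides it; move 7/36*v**3 to the remainder.
  leading term v**2: no divisor's leading term divides it; move -1/9*v**2 to the remainder.
  leading term v: no divisor's leading term divides it; move 2*v to the remainder.
  remainder 1/9*v**4 + 7/36*v**3 - 1/9*v**2 + 2*v ≠ 0; add g_4 = 1/9*v**4 + 7/36*v**3 - 1/9*v**2 + 2*v to the basis.

The other S-polynomials (S(f_2,g_3), S(f_1,g_4), S(f_2,g_4), S(g_3,g_4)) all reduce to 0 modulo the current basis, so we have a Gröbner basis.
Inter-reduce: drop elements whose leading term is divisible by another's, tail-reduce, and make monic.

G = {u - 1/9*v**3 - 4/9*v**2 - 8/9*v - 2, v**4 + 7/4*v**3 - v**2 + 18*v}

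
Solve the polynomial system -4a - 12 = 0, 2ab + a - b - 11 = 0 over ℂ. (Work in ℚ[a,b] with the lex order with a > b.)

Compute a lex Gröbner basis by Buchberger's algorithm.
f_1 = -4a - 12, LT = a.
f_2 = 2ab + a - b - 11, LT = ab.

S(f_1,f_2): lcm = ab. S = -½a + 7/2b + 11/2.
  leading term a: subtract (⅛)·f_1 from -½a + 7/2b + 11/2 → 7/2b + 7
  leading term b: no divisor's leading term divides it; move 7/2b to the remainder.
  leading term 1: no divisor's leading term divides it; move 7 to the remainder.
  remainder 7/2b + 7 ≠ 0; add h_3 = 7/2b + 7 to the basis.

The other S-polynomials (S(f_1,h_3), S(f_2,h_3)) all reduce to 0 modulo the current basis, so we have a Gröbner basis.
Inter-reduce: drop elements whose leading term is divisible by another's, tail-reduce, and make monic.
Reduced Gröbner basis: {a + 3, b + 2}.

Elimination: the polynomial b + 2 lies in the elimination ideal for b, so b ∈ {-2}. For each such b, the remaining basis elements (now univariate) give the rest of the solution.
  b = -2: the earlier basis element becomes a + 3 = 0, giving a = -3 — point (-3, -2).
Substituting each solution back into the original system confirms all equations vanish.

{(-3, -2)}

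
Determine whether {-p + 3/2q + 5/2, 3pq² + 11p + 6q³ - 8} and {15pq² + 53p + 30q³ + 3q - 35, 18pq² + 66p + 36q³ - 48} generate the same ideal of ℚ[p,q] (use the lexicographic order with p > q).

Equality of ideals is decidable: compute both reduced Gröbner bases (unique for the ordering) and check whether they agree.
Buchberger on the first generating set:
f_1 = -p + 3/2q + 5/2, LT = p.
f_2 = 3pq² + 11p + 6q³ - 8, LT = pq².

S(f_1,f_2): lcm = pq². S = -11/3p - 7/2q³ - 5/2q² + 8/3.
  reduce S modulo (f_1, f_2):
  remainder -7/2q³ - 5/2q² - 11/2q - 13/2 ≠ 0; add g_3 = -7/2q³ - 5/2q² - 11/2q - 13/2 to the basis.

The other S-polynomials (S(f_1,g_3), S(f_2,g_3)) all reduce to 0 modulo the current basis, so we have a Gröbner basis.
Inter-reduce: drop elements whose leading term is divisible by another's, tail-reduce, and make monic.
Reduced Gröbner basis: {p - 3/2q - 5/2, q³ + 5/7q² + 11/7q + 13/7}.

Buchberger on the second generating set:
h_1 = 15pq² + 53p + 30q³ + 3q - 35, LT = pq².
h_2 = 18pq² + 66p + 36q³ - 48, LT = pq².

S(h_1,h_2): lcm = pq². S = -2/15p + ⅕q + ⅓.
  reduce S modulo (h_1, h_2):
  remainder -2/15p + ⅕q + ⅓ ≠ 0; add k_3 = -2/15p + ⅕q + ⅓ to the basis.

S(h_1,k_3): lcm = pq². S = 53/15p + 7/2q³ + 5/2q² + ⅕q - 7/3.
  reduce S modulo (h_1, h_2, k_3):
  remainder 7/2q³ + 5/2q² + 11/2q + 13/2 ≠ 0; add k_4 = 7/2q³ + 5/2q² + 11/2q + 13/2 to the basis.

The other S-polynomials (S(h_2,k_3), S(h_1,k_4), S(h_2,k_4), S(k_3,k_4)) all reduce to 0 modulo the current basis, so we have a Gröbner basis.
Inter-reduce: drop elements whose leading term is divisible by another's, tail-reduce, and make monic.
Reduced Gröbner basis: {p - 3/2q - 5/2, q³ + 5/7q² + 11/7q + 13/7}.

Same reduced basis, so the two generating sets span the same ideal.

Yes, the ideals are equal.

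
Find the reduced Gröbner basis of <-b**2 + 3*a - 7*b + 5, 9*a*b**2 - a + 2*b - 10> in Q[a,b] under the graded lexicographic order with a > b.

f_1 = -b**2 + 3*a - 7*b + 5, LT = b**2.
f_2 = 9*a*b**2 - a + 2*b - 10, LT = a*b**2.

S(f_1,f_2): lcm = a*b**2. S = -3*a**2 + 7*a*b - 44/9*a - 2/9*b + 10/9.
  leading term a**2: no divisor's leading term divides it; move -3*a**2 to the remainder.
  leading term a*b: no divisor's leading term divides it; move 7*a*b to the remainder.
  leading term a: no divisor's leading term divides it; move -44/9*a to the remainder.
  leading term b: no divisor's leading term divides it; move -2/9*b to the remainder.
  leading term 1: no divisor's leading term divides it; move 10/9 to the remainder.
  remainder -3*a**2 + 7*a*b - 44/9*a - 2/9*b + 10/9 ≠ 0; add g_3 = -3*a**2 + 7*a*b - 44/9*a - 2/9*b + 10/9 to the basis.

The other S-polynomials (S(f_1,g_3), S(f_2,g_3)) all reduce to 0 modulo the current basis, so we have a Gröbner basis.
Inter-reduce: drop elements whose leading term is divisible by another's, tail-reduce, and make monic.

G = {a**2 - 7/3*a*b + 44/27*a + 2/27*b - 10/27, b**2 - 3*a + 7*b - 5}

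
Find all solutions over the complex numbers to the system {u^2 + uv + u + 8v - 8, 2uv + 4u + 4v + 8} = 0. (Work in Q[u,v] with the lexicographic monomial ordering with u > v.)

Compute a lex Gröbner basis by Buchberger's algorithm.
f_1 = u^2 + uv + u + 8v - 8, LT = u^2.
f_2 = 2uv + 4u + 4v + 8, LT = uv.

S(f_1,f_2): lcm = u^2v. S = -2u^2 + uv^2 - uv - 4u + 8v^2 - 8v.
  leading term u^2: subtract (-2)·f_1 from -2u^2 + uv^2 - uv - 4u + 8v^2 - 8v → uv^2 + uv - 2u + 8v^2 + 8v - 16
  leading term uv^2: subtract (1/2v)·f_2 from uv^2 + uv - 2u + 8v^2 + 8v - 16 → -uv - 2u + 6v^2 + 4v - 16
  leading term uv: subtract (-1/2)·f_2 from -uv - 2u + 6v^2 + 4v - 16 → 6v^2 + 6v - 12
  leading term v^2: no divisor's leading term divides it; move 6v^2 to the remainder.
  leading term v: no divisor's leading term divides it; move 6v to the remainder.
  leading term 1: no divisor's leading term divides it; move -12 to the remainder.
  remainder 6v^2 + 6v - 12 ≠ 0; add h_3 = 6v^2 + 6v - 12 to the basis.

The other S-polynomials (S(f_1,h_3), S(f_2,h_3)) all reduce to 0 modulo the current basis, so we have a Gröbner basis.
Inter-reduce: drop elements whose leading term is divisible by another's, tail-reduce, and make monic.
Reduced Gröbner basis: {u^2 - u + 6v - 12, uv + 2u + 2v + 4, v^2 + v - 2}.

From the last basis element, v^2 + v - 2 = 0, so v takes values in {-2, 1}. Each choice, substituted upward through the basis, yields the corresponding point(s) of the solution set.
  v = -2: the earlier basis element becomes u^2 - u - 24 = 0, giving u = 1/2 - sqrt(97)/2, 1/2 + sqrt(97)/2 — points (1/2 - sqrt(97)/2, -2), (1/2 + sqrt(97)/2, -2).
  v = 1: the earlier basis elements become u^2 - u - 6 = 0; 3u + 6 = 0, giving u = -2 — point (-2, 1).
Check: every point annihilates each of the original generators.

{(1/2 - sqrt(97)/2, -2), (1/2 + sqrt(97)/2, -2), (-2, 1)}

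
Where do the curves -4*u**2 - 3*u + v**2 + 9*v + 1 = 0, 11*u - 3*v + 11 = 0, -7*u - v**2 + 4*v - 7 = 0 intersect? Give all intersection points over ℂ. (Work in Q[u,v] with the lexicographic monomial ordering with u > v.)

{(-1, 0)}

Compute a lex Gröbner basis by Buchberger's algorithm.
f_1 = -4*u**2 - 3*u + v**2 + 9*v + 1, LT = u**2.
f_2 = 11*u - 3*v + 11, LT = u.
f_3 = -7*u - v**2 + 4*v - 7, LT = u.

S(f_1,f_2): lcm = u**2. S = 3/11*u*v - 1/4*u - 1/4*v**2 - 9/4*v - 1/4.
  leading term u*v: subtract (3/121*v)·f_2 from 3/11*u*v - 1/4*u - 1/4*v**2 - 9/4*v - 1/4 → -1/4*u - 85/484*v**2 - 111/44*v - 1/4
  leading term u: subtract (-1/44)·f_2 from -1/4*u - 85/484*v**2 - 111/44*v - 1/4 → -85/484*v**2 - 57/22*v
  leading term v**2: no divisor's leading term divides it; move -85/484*v**2 to the remainder.
  leading term v: no divisor's leading term divides it; move -57/22*v to the remainder.
  remainder -85/484*v**2 - 57/22*v ≠ 0; add h_4 = -85/484*v**2 - 57/22*v to the basis.

S(f_1,f_3): lcm = u**2. S = -1/7*u*v**2 + 4/7*u*v - 1/4*u - 1/4*v**2 - 9/4*v - 1/4.
  leading term u*v**2: subtract (-1/77*v**2)·f_2 from -1/7*u*v**2 + 4/7*u*v - 1/4*u - 1/4*v**2 - 9/4*v - 1/4 → 4/7*u*v - 1/4*u - 3/77*v**3 - 3/28*v**2 - 9/4*v - 1/4
  leading term u*v: subtract (4/77*v)·f_2 from 4/7*u*v - 1/4*u - 3/77*v**3 - 3/28*v**2 - 9/4*v - 1/4 → -1/4*u - 3/77*v**3 + 15/308*v**2 - 79/28*v - 1/4
  leading term u: subtract (-1/44)·f_2 from -1/4*u - 3/77*v**3 + 15/308*v**2 - 79/28*v - 1/4 → -3/77*v**3 + 15/308*v**2 - 445/154*v
  leading term v**3: subtract (132/595*v)·h_4 from -3/77*v**3 + 15/308*v**2 - 445/154*v → 16323/26180*v**2 - 445/154*v
  leading term v**2: subtract (-179553/50575)·h_4 from 16323/26180*v**2 - 445/154*v → -960689/79475*v
  leading term v: no divisor's leading term divides it; move -960689/79475*v to the remainder.
  remainder -960689/79475*v ≠ 0; add h_5 = -960689/79475*v to the basis.

The other S-polynomials (S(f_2,f_3), S(f_1,h_4), S(f_2,h_4), S(f_3,h_4), S(f_1,h_5), S(f_2,h_5), S(f_3,h_5), S(h_4,h_5)) all reduce to 0 modulo the current basis, so we have a Gröbner basis.
Inter-reduce: drop elements whose leading term is divisible by another's, tail-reduce, and make monic.
Reduced Gröbner basis: {u + 1, v}.

From the last basis element, v = 0, so v takes values in {0}. Each choice, substituted upward through the basis, yields the corresponding point(s) of the solution set.
  v = 0: the earlier basis element becomes u + 1 = 0, giving u = -1 — point (-1, 0).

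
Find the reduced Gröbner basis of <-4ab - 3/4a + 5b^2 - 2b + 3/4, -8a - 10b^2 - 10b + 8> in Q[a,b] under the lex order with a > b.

Buchberger's algorithm terminates because the ascending chain of leading-term ideals stabilizes.

f_1 = -4ab - 3/4a + 5b^2 - 2b + 3/4, LT = ab.
f_2 = -8a - 10b^2 - 10b + 8, LT = a.

S(f_1,f_2): lcm = ab. S = 3/16a - 5/4b^3 - 5/2b^2 + 3/2b - 3/16.
  leading term a: subtract (-3/128)·f_2 from 3/16a - 5/4b^3 - 5/2b^2 + 3/2b - 3/16 → -5/4b^3 - 175/64b^2 + 81/64b
  leading term b^3: no divisor's leading term divides it; move -5/4b^3 to the remainder.
  leading term b^2: no divisor's leading term divides it; move -175/64b^2 to the remainder.
  leading term b: no divisor's leading term divides it; move 81/64b to the remainder.
  remainder -5/4b^3 - 175/64b^2 + 81/64b ≠ 0; add g_3 = -5/4b^3 - 175/64b^2 + 81/64b to the basis.

The other S-polynomials (S(f_1,g_3), S(f_2,g_3)) all reduce to 0 modulo the current basis, so we have a Gröbner basis.
Inter-reduce: drop elements whose leading term is divisible by another's, tail-reduce, and make monic.

G = {a + 5/4b^2 + 5/4b - 1, b^3 + 35/16b^2 - 81/80b}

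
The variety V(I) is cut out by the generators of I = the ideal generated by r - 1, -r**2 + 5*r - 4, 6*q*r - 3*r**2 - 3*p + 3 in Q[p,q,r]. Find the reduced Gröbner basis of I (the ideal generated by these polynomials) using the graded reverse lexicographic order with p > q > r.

f_1 = r - 1, LT = r.
f_2 = -r**2 + 5*r - 4, LT = r**2.
f_3 = 6*q*r - 3*r**2 - 3*p + 3, LT = q*r.

S(f_1,f_3): lcm = q*r. S = 1/2*r**2 + 1/2*p - q - 1/2.
  leading term r**2: subtract (1/2*r)·f_1 from 1/2*r**2 + 1/2*p - q - 1/2 → 1/2*p - q + 1/2*r - 1/2
  leading term p: no divisor's leading term divides it; move 1/2*p to the remainder.
  leading term q: no divisor's leading term divides it; move -q to the remainder.
  leading term r: subtract (1/2)·f_1 from 1/2*r - 1/2 → 0
  remainder 1/2*p - q ≠ 0; add g_4 = 1/2*p - q to the basis.

The other S-polynomials (S(f_1,f_2), S(f_2,f_3), S(f_1,g_4), S(f_2,g_4), S(f_3,g_4)) all reduce to 0 modulo the current basis, so we have a Gröbner basis.
Inter-reduce: drop elements whose leading term is divisible by another's, tail-reduce, and make monic.

G = {p - 2*q, r - 1}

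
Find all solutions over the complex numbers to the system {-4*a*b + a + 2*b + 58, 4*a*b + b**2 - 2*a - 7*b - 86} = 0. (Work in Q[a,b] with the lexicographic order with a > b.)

{(-4, -3), (-13*sqrt(1249)/32 - 387/32, 33/8 - sqrt(1249)/8), (-387/32 + 13*sqrt(1249)/32, 33/8 + sqrt(1249)/8)}

Compute a lex Gröbner basis by Buchberger's algorithm.
f_1 = -4*a*b + a + 2*b + 58, LT = a*b.
f_2 = 4*a*b - 2*a + b**2 - 7*b - 86, LT = a*b.

S(f_1,f_2): lcm = a*b. S = 1/4*a - 1/4*b**2 + 5/4*b + 7.
  reduce S modulo (f_1, f_2):
  remainder 1/4*a - 1/4*b**2 + 5/4*b + 7 ≠ 0; add h_3 = 1/4*a - 1/4*b**2 + 5/4*b + 7 to the basis.

S(f_1,h_3): lcm = a*b. S = -1/4*a + b**3 - 5*b**2 - 57/2*b - 29/2.
  reduce S modulo (f_1, f_2, h_3):
  remainder b**3 - 21/4*b**2 - 109/4*b - 15/2 ≠ 0; add h_4 = b**3 - 21/4*b**2 - 109/4*b - 15/2 to the basis.

The other S-polynomials (S(f_2,h_3), S(f_1,h_4), S(f_2,h_4), S(h_3,h_4)) all reduce to 0 modulo the current basis, so we have a Gröbner basis.
Inter-reduce: drop elements whose leading term is divisible by another's, tail-reduce, and make monic.
Reduced Gröbner basis: {a - b**2 + 5*b + 28, b**3 - 21/4*b**2 - 109/4*b - 15/2}.

Elimination: the polynomial b**3 - 21/4*b**2 - 109/4*b - 15/2 lies in the elimination ideal for b, so b ∈ {-3, 33/8 - sqrt(1249)/8, 33/8 + sqrt(1249)/8}. For each such b, the remaining basis elements (now univariate) give the rest of the solution.
  b = -3: the earlier basis element becomes a + 4 = 0, giving a = -4 — point (-4, -3).
  b = 33/8 - sqrt(1249)/8: the earlier basis element becomes a + 387/32 + 13*sqrt(1249)/32 = 0, giving a = -13*sqrt(1249)/32 - 387/32 — point (-13*sqrt(1249)/32 - 387/32, 33/8 - sqrt(1249)/8).
  b = 33/8 + sqrt(1249)/8: the earlier basis element becomes a - 13*sqrt(1249)/32 + 387/32 = 0, giving a = -387/32 + 13*sqrt(1249)/32 — point (-387/32 + 13*sqrt(1249)/32, 33/8 + sqrt(1249)/8).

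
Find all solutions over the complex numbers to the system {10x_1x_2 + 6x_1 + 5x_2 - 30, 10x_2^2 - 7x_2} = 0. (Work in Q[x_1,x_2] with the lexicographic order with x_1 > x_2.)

{(5, 0), (53/26, 7/10)}

Compute a lex Gröbner basis by Buchberger's algorithm.
f_1 = 10x_1x_2 + 6x_1 + 5x_2 - 30, LT = x_1x_2.
f_2 = 10x_2^2 - 7x_2, LT = x_2^2.

S(f_1,f_2): lcm = x_1x_2^2. S = 13/10x_1x_2 + 1/2x_2^2 - 3x_2.
  reduce S modulo (f_1, f_2):
  remainder -39/50x_1 - 33/10x_2 + 39/10 ≠ 0; add h_3 = -39/50x_1 - 33/10x_2 + 39/10 to the basis.

The other S-polynomials (S(f_1,h_3), S(f_2,h_3)) all reduce to 0 modulo the current basis, so we have a Gröbner basis.
Inter-reduce: drop elements whose leading term is divisible by another's, tail-reduce, and make monic.
Reduced Gröbner basis: {x_1 + 55/13x_2 - 5, x_2^2 - 7/10x_2}.

From the last basis element, x_2^2 - 7/10x_2 = 0, so x_2 takes values in {0, 7/10}. Each choice, substituted upward through the basis, yields the corresponding point(s) of the solution set.
  x_2 = 0: the earlier basis element becomes x_1 - 5 = 0, giving x_1 = 5 — point (5, 0).
  x_2 = 7/10: the earlier basis element becomes x_1 - 53/26 = 0, giving x_1 = 53/26 — point (53/26, 7/10).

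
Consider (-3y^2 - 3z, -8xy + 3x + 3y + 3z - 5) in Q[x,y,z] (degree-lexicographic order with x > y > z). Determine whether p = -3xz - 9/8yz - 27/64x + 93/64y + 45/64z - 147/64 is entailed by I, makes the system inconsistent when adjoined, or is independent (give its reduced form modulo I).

Adjoining -3xz - 9/8yz - 27/64x + 93/64y + 45/64z - 147/64 makes the ideal the whole ring: the system is inconsistent.

First compute the reduced Gröbner basis of I by Buchberger's algorithm.
f_1 = -3y^2 - 3z, LT = y^2.
f_2 = -8xy + 3x + 3y + 3z - 5, LT = xy.

S(f_1,f_2): lcm = xy^2. S = 3/8xy + xz + 3/8y^2 + 3/8yz - 5/8y.
  reduce S modulo (f_1, f_2):
  remainder xz + 3/8yz + 9/64x - 31/64y - 15/64z - 15/64 ≠ 0; add h_3 = xz + 3/8yz + 9/64x - 31/64y - 15/64z - 15/64 to the basis.

The other S-polynomials (S(f_1,h_3), S(f_2,h_3)) all reduce to 0 modulo the current basis, so we have a Gröbner basis.
Inter-reduce: drop elements whose leading term is divisible by another's, tail-reduce, and make monic.
Reduced Gröbner basis: {xy - 3/8x - 3/8y - 3/8z + 5/8, xz + 3/8yz + 9/64x - 31/64y - 15/64z - 15/64, y^2 + z}.
Label its elements g_1 = xy - 3/8x - 3/8y - 3/8z + 5/8, g_2 = xz + 3/8yz + 9/64x - 31/64y - 15/64z - 15/64, g_3 = y^2 + z.

Reduce p = -3xz - 9/8yz - 27/64x + 93/64y + 45/64z - 147/64 modulo G:
  leading term xz: subtract (-3)·g_2 from -3xz - 9/8yz - 27/64x + 93/64y + 45/64z - 147/64 → -3
  leading term 1: no divisor's leading term divides it; move -3 to the remainder.
  normal form = -3.
The normal form is nonzero, so p ∉ I. Since p minus its normal form lies in I, I + (p) = I + (r) where r = -3; decide whether this ideal is the whole ring.
Here r = -3 is a nonzero constant, hence a unit: 1 ∈ I + (p), the Gröbner basis of I + (p) is {1}, and the enlarged system has no common solution — adjoining p is inconsistent.

The remainder on division by a Gröbner basis is unique — it is the normal form.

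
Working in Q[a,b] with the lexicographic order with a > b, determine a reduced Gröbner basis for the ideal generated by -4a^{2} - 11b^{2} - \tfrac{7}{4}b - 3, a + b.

f_1 = -4a^{2} - 11b^{2} - \tfrac{7}{4}b - 3, LT = a^{2}.
f_2 = a + b, LT = a.

S(f_1,f_2): lcm = a^{2}. S = -ab + \tfrac{11}{4}b^{2} + \tfrac{7}{16}b + \tfrac{3}{4}.
  leading term ab: subtract (-b)·f_2 from -ab + \tfrac{11}{4}b^{2} + \tfrac{7}{16}b + \tfrac{3}{4} → \tfrac{15}{4}b^{2} + \tfrac{7}{16}b + \tfrac{3}{4}
  leading term b^{2}: no divisor's leading term divides it; move \tfrac{15}{4}b^{2} to the remainder.
  leading term b: no divisor's leading term divides it; move \tfrac{7}{16}b to the remainder.
  leading term 1: no divisor's leading term divides it; move \tfrac{3}{4} to the remainder.
  remainder \tfrac{15}{4}b^{2} + \tfrac{7}{16}b + \tfrac{3}{4} ≠ 0; add g_3 = \tfrac{15}{4}b^{2} + \tfrac{7}{16}b + \tfrac{3}{4} to the basis.

S(f_1,g_3): leading monomials are coprime, so the S-polynomial reduces to 0 (Buchberger's first criterion).
S(f_2,g_3): leading monomials are coprime, so the S-polynomial reduces to 0 (Buchberger's first criterion).
Every S-polynomial of the final basis reduces to 0, so we have a Gröbner basis.
Inter-reduce: drop elements whose leading term is divisible by another's, tail-reduce, and make monic.

G = {a + b, b^{2} + \tfrac{7}{60}b + \tfrac{1}{5}}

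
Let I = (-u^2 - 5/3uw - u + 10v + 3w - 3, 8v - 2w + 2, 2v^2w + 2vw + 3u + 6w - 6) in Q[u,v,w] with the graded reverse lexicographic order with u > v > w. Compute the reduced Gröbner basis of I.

f_1 = -u^2 - 5/3uw - u + 10v + 3w - 3, LT = u^2.
f_2 = 8v - 2w + 2, LT = v.
f_3 = 2v^2w + 2vw + 3u + 6w - 6, LT = v^2w.

S(f_2,f_3): lcm = v^2w. S = -1/4vw^2 - 3/4vw - 3/2u - 3w + 3.
  leading term vw^2: subtract (-1/32w^2)·f_2 from -1/4vw^2 - 3/4vw - 3/2u - 3w + 3 → -1/16w^3 - 3/4vw + 1/16w^2 - 3/2u - 3w + 3
  leading term w^3: no divisor's leading term divides it; move -1/16w^3 to the remainder.
  leading term vw: subtract (-3/32w)·f_2 from -3/4vw + 1/16w^2 - 3/2u - 3w + 3 → -1/8w^2 - 3/2u - 45/16w + 3
  leading term w^2: no divisor's leading term divides it; move -1/8w^2 to the remainder.
  leading term u: no divisor's leading term divides it; move -3/2u to the remainder.
  leading term w: no divisor's leading term divides it; move -45/16w to the remainder.
  leading term 1: no divisor's leading term divides it; move 3 to the remainder.
  remainder -1/16w^3 - 1/8w^2 - 3/2u - 45/16w + 3 ≠ 0; add g_4 = -1/16w^3 - 1/8w^2 - 3/2u - 45/16w + 3 to the basis.

The other S-polynomials (S(f_1,f_2), S(f_1,f_3), S(f_1,g_4), S(f_2,g_4), S(f_3,g_4)) all reduce to 0 modulo the current basis, so we have a Gröbner basis.
Inter-reduce: drop elements whose leading term is divisible by another's, tail-reduce, and make monic.

G = {w^3 + 2w^2 + 24u + 45w - 48, u^2 + 5/3uw + u - 11/2w + 11/2, v - 1/4w + 1/4}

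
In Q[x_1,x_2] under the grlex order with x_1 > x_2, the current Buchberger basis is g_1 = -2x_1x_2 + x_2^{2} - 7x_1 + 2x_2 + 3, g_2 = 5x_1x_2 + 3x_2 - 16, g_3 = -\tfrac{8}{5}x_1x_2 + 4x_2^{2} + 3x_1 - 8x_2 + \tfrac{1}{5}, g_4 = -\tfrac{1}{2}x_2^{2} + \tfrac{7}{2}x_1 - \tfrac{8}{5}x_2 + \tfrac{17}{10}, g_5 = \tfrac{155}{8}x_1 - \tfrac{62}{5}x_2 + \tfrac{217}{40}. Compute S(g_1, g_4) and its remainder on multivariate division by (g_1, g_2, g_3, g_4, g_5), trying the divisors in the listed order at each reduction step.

lcm(LM(g_1), LM(g_4)) = x_1x_2^{2}.
S = (lcm/LT(g_1))·g_1 − (lcm/LT(g_4))·g_4 = -\tfrac{1}{2}x_2^{3} + 7x_1^{2} + \tfrac{3}{10}x_1x_2 - x_2^{2} + \tfrac{17}{5}x_1 - \tfrac{3}{2}x_2.
Reduce S modulo (g_1, g_2, g_3, g_4, g_5) in that order:
  leading term x_2^{3}: subtract (x_2)·g_4 from -\tfrac{1}{2}x_2^{3} + 7x_1^{2} + \tfrac{3}{10}x_1x_2 - x_2^{2} + \tfrac{17}{5}x_1 - \tfrac{3}{2}x_2 → 7x_1^{2} - \tfrac{16}{5}x_1x_2 + \tfrac{3}{5}x_2^{2} + \tfrac{17}{5}x_1 - \tfrac{16}{5}x_2
  leading term x_1^{2}: subtract (\tfrac{56}{155}x_1)·g_5 from 7x_1^{2} - \tfrac{16}{5}x_1x_2 + \tfrac{3}{5}x_2^{2} + \tfrac{17}{5}x_1 - \tfrac{16}{5}x_2 → \tfrac{32}{25}x_1x_2 + \tfrac{3}{5}x_2^{2} + \tfrac{36}{25}x_1 - \tfrac{16}{5}x_2
  leading term x_1x_2: subtract (-\tfrac{16}{25})·g_1 from \tfrac{32}{25}x_1x_2 + \tfrac{3}{5}x_2^{2} + \tfrac{36}{25}x_1 - \tfrac{16}{5}x_2 → \tfrac{31}{25}x_2^{2} - \tfrac{76}{25}x_1 - \tfrac{48}{25}x_2 + \tfrac{48}{25}
  leading term x_2^{2}: subtract (-\tfrac{62}{25})·g_4 from \tfrac{31}{25}x_2^{2} - \tfrac{76}{25}x_1 - \tfrac{48}{25}x_2 + \tfrac{48}{25} → \tfrac{141}{25}x_1 - \tfrac{736}{125}x_2 + \tfrac{767}{125}
  leading term x_1: subtract (\tfrac{1128}{3875})·g_5 from \tfrac{141}{25}x_1 - \tfrac{736}{125}x_2 + \tfrac{767}{125} → -\tfrac{1424}{625}x_2 + \tfrac{2848}{625}
  leading term x_2: no divisor's leading term divides it; move -\tfrac{1424}{625}x_2 to the remainder.
  leading term 1: no divisor's leading term divides it; move \tfrac{2848}{625} to the remainder.
The remainder -\tfrac{1424}{625}x_2 + \tfrac{2848}{625} is nonzero, so it would be added as the next basis element.

S(g_1, g_4) = -\tfrac{1}{2}x_2^{3} + 7x_1^{2} + \tfrac{3}{10}x_1x_2 - x_2^{2} + \tfrac{17}{5}x_1 - \tfrac{3}{2}x_2; remainder on division = -\tfrac{1424}{625}x_2 + \tfrac{2848}{625}.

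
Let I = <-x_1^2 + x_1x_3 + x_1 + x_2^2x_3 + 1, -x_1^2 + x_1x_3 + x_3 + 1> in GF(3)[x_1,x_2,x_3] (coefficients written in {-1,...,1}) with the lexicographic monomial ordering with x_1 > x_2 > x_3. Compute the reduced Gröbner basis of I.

Buchberger's algorithm terminates because the ascending chain of leading-term ideals stabilizes.

f_1 = -x_1^2 + x_1x_3 + x_1 + x_2^2x_3 + 1, LT = x_1^2.
f_2 = -x_1^2 + x_1x_3 + x_3 + 1, LT = x_1^2.

S(f_1,f_2): lcm = x_1^2. S = -x_1 - x_2^2x_3 + x_3.
  reduce S modulo (f_1, f_2):
  remainder -x_1 - x_2^2x_3 + x_3 ≠ 0; add g_3 = -x_1 - x_2^2x_3 + x_3 to the basis.

S(f_1,g_3): lcm = x_1^2. S = -x_1x_2^2x_3 - x_1 - x_2^2x_3 - 1.
  reduce S modulo (f_1, f_2, g_3):
  remainder x_2^4x_3^2 - x_2^2x_3^2 - x_3 - 1 ≠ 0; add g_4 = x_2^4x_3^2 - x_2^2x_3^2 - x_3 - 1 to the basis.

The other S-polynomials (S(f_2,g_3), S(f_1,g_4), S(f_2,g_4), S(g_3,g_4)) all reduce to 0 modulo the current basis, so we have a Gröbner basis.
Inter-reduce: drop elements whose leading term is divisible by another's, tail-reduce, and make monic.

G = {x_1 + x_2^2x_3 - x_3, x_2^4x_3^2 - x_2^2x_3^2 - x_3 - 1}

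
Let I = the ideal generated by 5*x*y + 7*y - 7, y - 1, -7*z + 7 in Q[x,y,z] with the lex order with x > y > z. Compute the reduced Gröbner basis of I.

G = {x, y - 1, z - 1}

This is the nonlinear analogue of row-reducing a linear system.

f_1 = 5*x*y + 7*y - 7, LT = x*y.
f_2 = y - 1, LT = y.
f_3 = -7*z + 7, LT = z.

S(f_1,f_2): lcm = x*y. S = x + 7/5*y - 7/5.
  leading term x: no divisor's leading term divides it; move x to the remainder.
  leading term y: subtract (7/5)·f_2 from 7/5*y - 7/5 → 0
  remainder x ≠ 0; add g_4 = x to the basis.

The other S-polynomials (S(f_1,f_3), S(f_2,f_3), S(f_1,g_4), S(f_2,g_4), S(f_3,g_4)) all reduce to 0 modulo the current basis, so we have a Gröbner basis.
Inter-reduce: drop elements whose leading term is divisible by another's, tail-reduce, and make monic.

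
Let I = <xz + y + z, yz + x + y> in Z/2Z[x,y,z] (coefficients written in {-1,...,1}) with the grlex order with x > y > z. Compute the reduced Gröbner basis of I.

f_1 = xz + y + z, LT = xz.
f_2 = yz + x + y, LT = yz.

S(f_1,f_2): lcm = xyz. S = x^2 + xy + y^2 + yz.
  leading term x^2: no divisor's leading term divides it; move x^2 to the remainder.
  leading term xy: no divisor's leading term divides it; move xy to the remainder.
  leading term y^2: no divisor's leading term divides it; move y^2 to the remainder.
  leading term yz: subtract (1)·f_2 from yz → x + y
  leading term x: no divisor's leading term divides it; move x to the remainder.
  leading term y: no divisor's leading term divides it; move y to the remainder.
  remainder x^2 + xy + y^2 + x + y ≠ 0; add g_3 = x^2 + xy + y^2 + x + y to the basis.

The other S-polynomials (S(f_1,g_3), S(f_2,g_3)) all reduce to 0 modulo the current basis, so we have a Gröbner basis.

G = {x^2 + xy + y^2 + x + y, xz + y + z, yz + x + y}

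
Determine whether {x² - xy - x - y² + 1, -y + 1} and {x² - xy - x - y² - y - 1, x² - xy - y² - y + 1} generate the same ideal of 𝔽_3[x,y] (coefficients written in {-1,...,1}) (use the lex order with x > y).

For a fixed monomial order, each ideal has a unique reduced Gröbner basis; comparing bases decides equality.
Buchberger on the first generating set:
f_1 = x² - xy - x - y² + 1, LT = x².
f_2 = -y + 1, LT = y.

The S-polynomials (S(f_1,f_2)) all reduce to 0 modulo the current basis, so we have a Gröbner basis.
Inter-reduce: drop elements whose leading term is divisible by another's, tail-reduce, and make monic.
Reduced Gröbner basis: {x² + x, y - 1}.

Buchberger on the second generating set:
h_1 = x² - xy - x - y² - y - 1, LT = x².
h_2 = x² - xy - y² - y + 1, LT = x².

S(h_1,h_2): lcm = x². S = -x + 1.
  reduce S modulo (h_1, h_2):
  remainder -x + 1 ≠ 0; add k_3 = -x + 1 to the basis.

S(h_1,k_3): lcm = x². S = -xy - y² - y - 1.
  reduce S modulo (h_1, h_2, k_3):
  remainder -y² + y - 1 ≠ 0; add k_4 = -y² + y - 1 to the basis.

The other S-polynomials (S(h_2,k_3), S(h_1,k_4), S(h_2,k_4), S(k_3,k_4)) all reduce to 0 modulo the current basis, so we have a Gröbner basis.
Inter-reduce: drop elements whose leading term is divisible by another's, tail-reduce, and make monic.
Reduced Gröbner basis: {x - 1, y² - y + 1}.

These differ, so the ideals are not equal.

No, the ideals differ.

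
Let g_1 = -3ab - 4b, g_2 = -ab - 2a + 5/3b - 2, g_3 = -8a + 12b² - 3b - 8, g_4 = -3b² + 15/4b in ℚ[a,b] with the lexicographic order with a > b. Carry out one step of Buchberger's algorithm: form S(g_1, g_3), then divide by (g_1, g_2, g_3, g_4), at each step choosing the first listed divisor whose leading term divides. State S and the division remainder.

lcm(LM(g_1), LM(g_3)) = ab.
S = (lcm/LT(g_1))·g_1 − (lcm/LT(g_3))·g_3 = 3/2b³ - ⅜b² + ⅓b.
Reduce S modulo (g_1, g_2, g_3, g_4) in that order:
  leading term b³: subtract (-½b)·g_4 from 3/2b³ - ⅜b² + ⅓b → 3/2b² + ⅓b
  leading term b²: subtract (-½)·g_4 from 3/2b² + ⅓b → 53/24b
  leading term b: no divisor's leading term divides it; move 53/24b to the remainder.
The remainder 53/24b is nonzero, so it would be added as the next basis element.

S(g_1, g_3) = 3/2b³ - ⅜b² + ⅓b; remainder on division = 53/24b.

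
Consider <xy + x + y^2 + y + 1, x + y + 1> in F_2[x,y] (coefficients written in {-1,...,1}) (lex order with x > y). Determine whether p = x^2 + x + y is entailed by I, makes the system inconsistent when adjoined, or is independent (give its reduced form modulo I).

x^2 + x + y lies in I (it reduces to 0).

First compute the reduced Gröbner basis of I by Buchberger's algorithm.
f_1 = xy + x + y^2 + y + 1, LT = xy.
f_2 = x + y + 1, LT = x.

S(f_1,f_2): lcm = xy. S = x + 1.
  leading term x: subtract (1)·f_2 from x + 1 → y
  leading term y: no divisor's leading term divides it; move y to the remainder.
  remainder y ≠ 0; add h_3 = y to the basis.

The other S-polynomials (S(f_1,h_3), S(f_2,h_3)) all reduce to 0 modulo the current basis, so we have a Gröbner basis.
Inter-reduce: drop elements whose leading term is divisible by another's, tail-reduce, and make monic.
Reduced Gröbner basis: {x + 1, y}.
Label its elements g_1 = x + 1, g_2 = y.

Reduce p = x^2 + x + y modulo G:
  leading term x^2: subtract (x)·g_1 from x^2 + x + y → y
  leading term y: subtract (1)·g_2 from y → 0
  normal form = 0.
Since the normal form is 0, p ∈ I.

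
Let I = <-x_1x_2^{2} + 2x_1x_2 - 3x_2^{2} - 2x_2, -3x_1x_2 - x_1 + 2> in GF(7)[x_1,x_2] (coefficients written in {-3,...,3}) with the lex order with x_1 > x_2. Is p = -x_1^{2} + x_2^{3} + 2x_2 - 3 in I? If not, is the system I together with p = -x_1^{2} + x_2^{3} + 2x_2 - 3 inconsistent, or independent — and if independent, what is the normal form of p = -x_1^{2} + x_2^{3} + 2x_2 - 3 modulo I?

-x_1^{2} + x_2^{3} + 2x_2 - 3 lies in I (it reduces to 0).

First compute the reduced Gröbner basis of I by Buchberger's algorithm.
f_1 = -x_1x_2^{2} + 2x_1x_2 - 3x_2^{2} - 2x_2, LT = x_1x_2^{2}.
f_2 = -3x_1x_2 - x_1 + 2, LT = x_1x_2.

S(f_1,f_2): lcm = x_1x_2^{2}. S = 3x_2^{2} - 2x_2.
  reduce S modulo (f_1, f_2):
  remainder 3x_2^{2} - 2x_2 ≠ 0; add h_3 = 3x_2^{2} - 2x_2 to the basis.

S(f_1,h_3): lcm = x_1x_2^{2}. S = x_1x_2 + 3x_2^{2} + 2x_2.
  reduce S modulo (f_1, f_2, h_3):
  remainder 2x_1 - 3x_2 + 3 ≠ 0; add h_4 = 2x_1 - 3x_2 + 3 to the basis.

The other S-polynomials (S(f_2,h_3), S(f_1,h_4), S(f_2,h_4), S(h_3,h_4)) all reduce to 0 modulo the current basis, so we have a Gröbner basis.
Inter-reduce: drop elements whose leading term is divisible by another's, tail-reduce, and make monic.
Reduced Gröbner basis: {x_1 + 2x_2 - 2, x_2^{2} - 3x_2}.
Label its elements g_1 = x_1 + 2x_2 - 2, g_2 = x_2^{2} - 3x_2.

Reduce p = -x_1^{2} + x_2^{3} + 2x_2 - 3 modulo G:
  leading term x_1^{2}: subtract (-x_1)·g_1 from -x_1^{2} + x_2^{3} + 2x_2 - 3 → 2x_1x_2 - 2x_1 + x_2^{3} + 2x_2 - 3
  leading term x_1x_2: subtract (2x_2)·g_1 from 2x_1x_2 - 2x_1 + x_2^{3} + 2x_2 - 3 → -2x_1 + x_2^{3} + 3x_2^{2} - x_2 - 3
  leading term x_1: subtract (-2)·g_1 from -2x_1 + x_2^{3} + 3x_2^{2} - x_2 - 3 → x_2^{3} + 3x_2^{2} + 3x_2
  leading term x_2^{3}: subtract (x_2)·g_2 from x_2^{3} + 3x_2^{2} + 3x_2 → -x_2^{2} + 3x_2
  leading term x_2^{2}: subtract (-1)·g_2 from -x_2^{2} + 3x_2 → 0
  normal form = 0.
Since the normal form is 0, p ∈ I.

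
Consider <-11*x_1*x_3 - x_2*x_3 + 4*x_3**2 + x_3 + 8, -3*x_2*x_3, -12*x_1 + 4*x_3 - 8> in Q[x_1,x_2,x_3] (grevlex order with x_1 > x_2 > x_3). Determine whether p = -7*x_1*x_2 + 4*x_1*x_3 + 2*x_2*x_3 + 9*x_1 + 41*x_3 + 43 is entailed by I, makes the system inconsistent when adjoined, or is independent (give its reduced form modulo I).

Adjoining -7*x_1*x_2 + 4*x_1*x_3 + 2*x_2*x_3 + 9*x_1 + 41*x_3 + 43 makes the ideal the whole ring: the system is inconsistent.

First compute the reduced Gröbner basis of I by Buchberger's algorithm.
f_1 = -11*x_1*x_3 - x_2*x_3 + 4*x_3**2 + x_3 + 8, LT = x_1*x_3.
f_2 = -3*x_2*x_3, LT = x_2*x_3.
f_3 = -12*x_1 + 4*x_3 - 8, LT = x_1.

S(f_1,f_2): lcm = x_1*x_2*x_3. S = 1/11*x_2**2*x_3 - 4/11*x_2*x_3**2 - 1/11*x_2*x_3 - 8/11*x_2.
  leading term x_2**2*x_3: subtract (-1/33*x_2)·f_2 from 1/11*x_2**2*x_3 - 4/11*x_2*x_3**2 - 1/11*x_2*x_3 - 8/11*x_2 → -4/11*x_2*x_3**2 - 1/11*x_2*x_3 - 8/11*x_2
  leading term x_2*x_3**2: subtract (4/33*x_3)·f_2 from -4/11*x_2*x_3**2 - 1/11*x_2*x_3 - 8/11*x_2 → -1/11*x_2*x_3 - 8/11*x_2
  leading term x_2*x_3: subtract (1/33)·f_2 from -1/11*x_2*x_3 - 8/11*x_2 → -8/11*x_2
  leading term x_2: no divisor's leading term divides it; move -8/11*x_2 to the remainder.
  remainder -8/11*x_2 ≠ 0; add h_4 = -8/11*x_2 to the basis.

S(f_1,f_3): lcm = x_1*x_3. S = 1/11*x_2*x_3 - 1/33*x_3**2 - 25/33*x_3 - 8/11.
  leading term x_2*x_3: subtract (-1/33)·f_2 from 1/11*x_2*x_3 - 1/33*x_3**2 - 25/33*x_3 - 8/11 → -1/33*x_3**2 - 25/33*x_3 - 8/11
  leading term x_3**2: no divisor's leading term divides it; move -1/33*x_3**2 to the remainder.
  leading term x_3: no divisor's leading term divides it; move -25/33*x_3 to the remainder.
  leading term 1: no divisor's leading term divides it; move -8/11 to the remainder.
  remainder -1/33*x_3**2 - 25/33*x_3 - 8/11 ≠ 0; add h_5 = -1/33*x_3**2 - 25/33*x_3 - 8/11 to the basis.

The other S-polynomials (S(f_2,f_3), S(f_1,h_4), S(f_2,h_4), S(f_3,h_4), S(f_1,h_5), S(f_2,h_5), S(f_3,h_5), S(h_4,h_5)) all reduce to 0 modulo the current basis, so we have a Gröbner basis.
Inter-reduce: drop elements whose leading term is divisible by another's, tail-reduce, and make monic.
Reduced Gröbner basis: {x_3**2 + 25*x_3 + 24, x_1 - 1/3*x_3 + 2/3, x_2}.
Label its elements g_1 = x_3**2 + 25*x_3 + 24, g_2 = x_1 - 1/3*x_3 + 2/3, g_3 = x_2.

Reduce p = -7*x_1*x_2 + 4*x_1*x_3 + 2*x_2*x_3 + 9*x_1 + 41*x_3 + 43 modulo G:
  leading term x_1*x_2: subtract (-7*x_2)·g_2 from -7*x_1*x_2 + 4*x_1*x_3 + 2*x_2*x_3 + 9*x_1 + 41*x_3 + 43 → 4*x_1*x_3 - 1/3*x_2*x_3 + 9*x_1 + 14/3*x_2 + 41*x_3 + 43
  leading term x_1*x_3: subtract (4*x_3)·g_2 from 4*x_1*x_3 - 1/3*x_2*x_3 + 9*x_1 + 14/3*x_2 + 41*x_3 + 43 → -1/3*x_2*x_3 + 4/3*x_3**2 + 9*x_1 + 14/3*x_2 + 115/3*x_3 + 43
  leading term x_2*x_3: subtract (-1/3*x_3)·g_3 from -1/3*x_2*x_3 + 4/3*x_3**2 + 9*x_1 + 14/3*x_2 + 115/3*x_3 + 43 → 4/3*x_3**2 + 9*x_1 + 14/3*x_2 + 115/3*x_3 + 43
  leading term x_3**2: subtract (4/3)·g_1 from 4/3*x_3**2 + 9*x_1 + 14/3*x_2 + 115/3*x_3 + 43 → 9*x_1 + 14/3*x_2 + 5*x_3 + 11
  leading term x_1: subtract (9)·g_2 from 9*x_1 + 14/3*x_2 + 5*x_3 + 11 → 14/3*x_2 + 8*x_3 + 5
  leading term x_2: subtract (14/3)·g_3 from 14/3*x_2 + 8*x_3 + 5 → 8*x_3 + 5
  leading term x_3: no divisor's leading term divides it; move 8*x_3 to the remainder.
  leading term 1: no divisor's leading term divides it; move 5 to the remainder.
  normal form = 8*x_3 + 5.
The normal form is nonzero, so p ∉ I. Since p minus its normal form lies in I, I + (p) = I + (r) where r = 8*x_3 + 5; decide whether this ideal is the whole ring.
Run Buchberger on G together with r (pairs among the g_i already reduce to 0 since G is a Gröbner basis):
g_1 = x_3**2 + 25*x_3 + 24, LT = x_3**2.
g_2 = x_1 - 1/3*x_3 + 2/3, LT = x_1.
g_3 = x_2, LT = x_2.
r = 8*x_3 + 5, LT = x_3.

S(g_1,r): lcm = x_3**2. S = 195/8*x_3 + 24.
  leading term x_3: subtract (195/64)·r from 195/8*x_3 + 24 → 561/64
  leading term 1: no divisor's leading term divides it; move 561/64 to the remainder.
  remainder 561/64 ≠ 0; add m_5 = 561/64 to the basis.

The other S-polynomials (S(g_1,g_2), S(g_1,g_3), S(g_2,g_3), S(g_2,r), S(g_3,r), S(g_1,m_5), S(g_2,m_5), S(g_3,m_5), S(r,m_5)) all reduce to 0 modulo the current basis, so we have a Gröbner basis.
Inter-reduce: drop elements whose leading term is divisible by another's, tail-reduce, and make monic.
Reduced Gröbner basis: {1}.
The reduced Gröbner basis of I + (p) is {1}: the ideal is the whole ring, so the enlarged system has no common solution — adjoining p is inconsistent.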